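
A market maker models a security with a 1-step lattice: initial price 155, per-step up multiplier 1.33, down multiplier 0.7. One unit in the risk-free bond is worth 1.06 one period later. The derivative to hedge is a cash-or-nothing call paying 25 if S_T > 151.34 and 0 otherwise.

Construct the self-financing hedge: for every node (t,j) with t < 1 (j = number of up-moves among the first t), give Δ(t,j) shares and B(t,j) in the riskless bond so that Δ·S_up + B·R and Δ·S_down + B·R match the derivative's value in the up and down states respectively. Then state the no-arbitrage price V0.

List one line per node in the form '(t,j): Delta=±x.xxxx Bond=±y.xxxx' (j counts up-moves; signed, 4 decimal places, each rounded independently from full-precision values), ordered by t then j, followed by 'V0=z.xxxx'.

The replicating-portfolio and risk-neutral prices coincide; use p* = (1.06−0.7)/(1.33−0.7) = 0.5714 for the latter.
Payoff layer (t=1): V(1,0)=0.0000, V(1,1)=25.0000
  t=0,j=0: stock 155.0000 → up 206.1500 (V=25.0000), down 108.5000 (V=0.0000). Price 13.4771; hedge Δ=0.2560, bond B=-26.2055.
Check: Δ(0,0)·S0 + B(0,0) = 13.4771 = V0.

(0,0): Delta=0.2560 Bond=-26.2055
V0=13.4771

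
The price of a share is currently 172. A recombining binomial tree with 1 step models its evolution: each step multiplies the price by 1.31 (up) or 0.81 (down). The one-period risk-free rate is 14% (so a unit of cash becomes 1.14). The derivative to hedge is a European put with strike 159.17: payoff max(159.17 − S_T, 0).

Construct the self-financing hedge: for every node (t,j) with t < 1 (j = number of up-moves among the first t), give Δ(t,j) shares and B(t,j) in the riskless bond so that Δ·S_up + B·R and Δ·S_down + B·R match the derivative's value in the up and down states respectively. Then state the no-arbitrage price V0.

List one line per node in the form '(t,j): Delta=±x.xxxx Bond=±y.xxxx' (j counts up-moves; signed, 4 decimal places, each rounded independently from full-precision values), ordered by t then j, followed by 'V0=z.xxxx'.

(0,0): Delta=-0.2308 Bond=45.6202
V0=5.9202

The replicating-portfolio and risk-neutral prices coincide; use p* = (1.14−0.81)/(1.31−0.81) = 0.6600 for the latter.
Payoff layer (t=1): V(1,0)=19.8500, V(1,1)=0.0000
Node (0,0) S=172.0000: V=(p*·0.0000+(1−p*)·19.8500)/1.14=5.9202; Δ=(0.0000−19.8500)/(225.3200−139.3200)=-0.2308; B=V−Δ·S=45.6202
Self-financing check: at every node Δ·S+B equals the discounted successor values.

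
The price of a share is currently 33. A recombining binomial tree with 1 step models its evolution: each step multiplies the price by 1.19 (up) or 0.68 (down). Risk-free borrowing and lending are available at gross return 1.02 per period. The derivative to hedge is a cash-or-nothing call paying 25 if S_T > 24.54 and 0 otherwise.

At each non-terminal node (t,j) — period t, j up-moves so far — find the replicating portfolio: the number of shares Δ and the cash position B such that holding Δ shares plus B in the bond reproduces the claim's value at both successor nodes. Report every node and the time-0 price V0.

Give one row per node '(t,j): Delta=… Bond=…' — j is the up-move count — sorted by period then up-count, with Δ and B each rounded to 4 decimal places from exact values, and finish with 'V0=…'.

(0,0): Delta=1.4854 Bond=-32.6797
V0=16.3399

The replicating-portfolio and risk-neutral prices coincide; use p* = (1.02−0.68)/(1.19−0.68) = 0.6667 for the latter.
Terminal payoffs: V(1,0)=0.0000, V(1,1)=25.0000
(0,0): S=33.0000. Δ = (V_up−V_dn)/(S_up−S_dn) = (25.0000−0.0000)/(39.2700−22.4400) = 1.4854. V = [p*·25.0000 + (1−p*)·0.0000]/1.02 = 16.3399. B = V − Δ·S = -32.6797.
Check: Δ(0,0)·S0 + B(0,0) = 16.3399 = V0.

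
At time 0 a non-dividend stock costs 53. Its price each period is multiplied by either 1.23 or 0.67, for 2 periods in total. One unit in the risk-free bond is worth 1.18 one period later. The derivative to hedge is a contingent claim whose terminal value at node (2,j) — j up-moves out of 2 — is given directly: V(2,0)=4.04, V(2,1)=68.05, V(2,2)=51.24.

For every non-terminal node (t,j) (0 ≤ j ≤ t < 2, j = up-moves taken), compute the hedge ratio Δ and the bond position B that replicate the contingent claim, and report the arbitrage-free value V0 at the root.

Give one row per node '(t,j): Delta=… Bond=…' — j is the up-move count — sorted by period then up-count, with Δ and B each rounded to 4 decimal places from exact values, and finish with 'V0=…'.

Under the risk-neutral measure, an up-move has probability p* = (R−d)/(u−d) = 0.9107 and values discount at R = 1.18.
At expiry t=2: V(2,0)=4.0400, V(2,1)=68.0500, V(2,2)=51.2400
Node (1,0) S=35.5100: V=(p*·68.0500+(1−p*)·4.0400)/1.18=52.8261; Δ=(68.0500−4.0400)/(43.6773−23.7917)=3.2189; B=V−Δ·S=-61.4775
Node (1,1) S=65.1900: V=(p*·51.2400+(1−p*)·68.0500)/1.18=44.6957; Δ=(51.2400−68.0500)/(80.1837−43.6773)=-0.4605; B=V−Δ·S=74.7135
Node (0,0) S=53.0000: V=(p*·44.6957+(1−p*)·52.8261)/1.18=38.4929; Δ=(44.6957−52.8261)/(65.1900−35.5100)=-0.2739; B=V−Δ·S=53.0115
Each (Δ,B) replicates both successor values, so the strategy is self-financing and V0 is arbitrage-free.

(0,0): Delta=-0.2739 Bond=53.0115
(1,0): Delta=3.2189 Bond=-61.4775
(1,1): Delta=-0.4605 Bond=74.7135
V0=38.4929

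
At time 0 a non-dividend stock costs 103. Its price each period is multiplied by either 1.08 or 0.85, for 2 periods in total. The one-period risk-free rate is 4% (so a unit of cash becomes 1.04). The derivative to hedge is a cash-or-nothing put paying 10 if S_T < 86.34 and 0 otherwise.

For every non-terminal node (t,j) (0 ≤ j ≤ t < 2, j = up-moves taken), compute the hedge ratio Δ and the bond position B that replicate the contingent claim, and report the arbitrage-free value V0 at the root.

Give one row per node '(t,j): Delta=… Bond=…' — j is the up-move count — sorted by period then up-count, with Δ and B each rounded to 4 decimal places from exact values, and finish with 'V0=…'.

The replicating-portfolio and risk-neutral prices coincide; use p* = (1.04−0.85)/(1.08−0.85) = 0.8261 for the latter.
Terminal payoffs: V(2,0)=10.0000, V(2,1)=0.0000, V(2,2)=0.0000
(1,0): S=87.5500. Δ = (V_up−V_dn)/(S_up−S_dn) = (0.0000−10.0000)/(94.5540−74.4175) = -0.4966. V = [p*·0.0000 + (1−p*)·10.0000]/1.04 = 1.6722. B = V − Δ·S = 45.1505.
(1,1): S=111.2400. Δ = (V_up−V_dn)/(S_up−S_dn) = (0.0000−0.0000)/(120.1392−94.5540) = 0.0000. V = [p*·0.0000 + (1−p*)·0.0000]/1.04 = 0.0000. B = V − Δ·S = 0.0000.
(0,0): S=103.0000. Δ = (V_up−V_dn)/(S_up−S_dn) = (0.0000−1.6722)/(111.2400−87.5500) = -0.0706. V = [p*·0.0000 + (1−p*)·1.6722]/1.04 = 0.2796. B = V − Δ·S = 7.5503.
Root portfolio cost Δ·103+B reproduces V0=0.2796.

(0,0): Delta=-0.0706 Bond=7.5503
(1,0): Delta=-0.4966 Bond=45.1505
(1,1): Delta=0.0000 Bond=0.0000
V0=0.2796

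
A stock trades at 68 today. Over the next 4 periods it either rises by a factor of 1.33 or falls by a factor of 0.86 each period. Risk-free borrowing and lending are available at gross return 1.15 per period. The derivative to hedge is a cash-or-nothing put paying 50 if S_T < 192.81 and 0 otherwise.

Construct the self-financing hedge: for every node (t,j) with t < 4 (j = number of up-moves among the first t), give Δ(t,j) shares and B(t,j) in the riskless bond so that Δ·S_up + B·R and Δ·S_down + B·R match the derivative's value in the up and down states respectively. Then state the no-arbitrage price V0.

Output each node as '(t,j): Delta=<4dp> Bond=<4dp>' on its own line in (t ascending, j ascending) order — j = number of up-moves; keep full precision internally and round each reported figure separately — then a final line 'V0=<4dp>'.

Risk-neutral probability p* = (R−d)/(u−d) = (1.15−0.86)/(1.33−0.86) = 0.6170.
At expiry t=4: V(4,0)=50.0000, V(4,1)=50.0000, V(4,2)=50.0000, V(4,3)=50.0000, V(4,4)=0.0000
(3,0): S=43.2518. Δ = (V_up−V_dn)/(S_up−S_dn) = (50.0000−50.0000)/(57.5249−37.1966) = 0.0000. V = [p*·50.0000 + (1−p*)·50.0000]/1.15 = 43.4783. B = V − Δ·S = 43.4783.
(3,1): S=66.8894. Δ = (V_up−V_dn)/(S_up−S_dn) = (50.0000−50.0000)/(88.9629−57.5249) = 0.0000. V = [p*·50.0000 + (1−p*)·50.0000]/1.15 = 43.4783. B = V − Δ·S = 43.4783.
(3,2): S=103.4453. Δ = (V_up−V_dn)/(S_up−S_dn) = (50.0000−50.0000)/(137.5822−88.9629) = 0.0000. V = [p*·50.0000 + (1−p*)·50.0000]/1.15 = 43.4783. B = V − Δ·S = 43.4783.
(3,3): S=159.9793. Δ = (V_up−V_dn)/(S_up−S_dn) = (0.0000−50.0000)/(212.7725−137.5822) = -0.6650. V = [p*·0.0000 + (1−p*)·50.0000]/1.15 = 16.6512. B = V − Δ·S = 123.0342.
(2,0): S=50.2928. Δ = (V_up−V_dn)/(S_up−S_dn) = (43.4783−43.4783)/(66.8894−43.2518) = 0.0000. V = [p*·43.4783 + (1−p*)·43.4783]/1.15 = 37.8072. B = V − Δ·S = 37.8072.
(2,1): S=77.7784. Δ = (V_up−V_dn)/(S_up−S_dn) = (43.4783−43.4783)/(103.4453−66.8894) = 0.0000. V = [p*·43.4783 + (1−p*)·43.4783]/1.15 = 37.8072. B = V − Δ·S = 37.8072.
(2,2): S=120.2852. Δ = (V_up−V_dn)/(S_up−S_dn) = (16.6512−43.4783)/(159.9793−103.4453) = -0.4745. V = [p*·16.6512 + (1−p*)·43.4783]/1.15 = 23.4134. B = V − Δ·S = 80.4922.
(1,0): S=58.4800. Δ = (V_up−V_dn)/(S_up−S_dn) = (37.8072−37.8072)/(77.7784−50.2928) = 0.0000. V = [p*·37.8072 + (1−p*)·37.8072]/1.15 = 32.8758. B = V − Δ·S = 32.8758.
(1,1): S=90.4400. Δ = (V_up−V_dn)/(S_up−S_dn) = (23.4134−37.8072)/(120.2852−77.7784) = -0.3386. V = [p*·23.4134 + (1−p*)·37.8072]/1.15 = 25.1530. B = V − Δ·S = 55.7780.
(0,0): S=68.0000. Δ = (V_up−V_dn)/(S_up−S_dn) = (25.1530−32.8758)/(90.4400−58.4800) = -0.2416. V = [p*·25.1530 + (1−p*)·32.8758]/1.15 = 24.4440. B = V − Δ·S = 40.8756.
Check: Δ(0,0)·S0 + B(0,0) = 24.4440 = V0.

(0,0): Delta=-0.2416 Bond=40.8756
(1,0): Delta=0.0000 Bond=32.8758
(1,1): Delta=-0.3386 Bond=55.7780
(2,0): Delta=0.0000 Bond=37.8072
(2,1): Delta=0.0000 Bond=37.8072
(2,2): Delta=-0.4745 Bond=80.4922
(3,0): Delta=0.0000 Bond=43.4783
(3,1): Delta=0.0000 Bond=43.4783
(3,2): Delta=0.0000 Bond=43.4783
(3,3): Delta=-0.6650 Bond=123.0342
V0=24.4440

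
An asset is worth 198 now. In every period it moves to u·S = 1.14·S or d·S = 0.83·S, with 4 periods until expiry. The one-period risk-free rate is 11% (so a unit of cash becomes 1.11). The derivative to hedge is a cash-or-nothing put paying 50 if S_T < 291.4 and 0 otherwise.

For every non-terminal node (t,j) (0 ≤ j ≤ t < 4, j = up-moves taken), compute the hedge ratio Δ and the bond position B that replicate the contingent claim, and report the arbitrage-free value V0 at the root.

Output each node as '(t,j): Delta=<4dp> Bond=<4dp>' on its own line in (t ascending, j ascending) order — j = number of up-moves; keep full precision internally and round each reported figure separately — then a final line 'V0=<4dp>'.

(0,0): Delta=-0.4389 Bond=97.9171
(1,0): Delta=0.0000 Bond=36.5596
(1,1): Delta=-0.4731 Bond=116.4160
(2,0): Delta=0.0000 Bond=40.5811
(2,1): Delta=0.0000 Bond=40.5811
(2,2): Delta=-0.5100 Bond=138.7190
(3,0): Delta=0.0000 Bond=45.0450
(3,1): Delta=0.0000 Bond=45.0450
(3,2): Delta=0.0000 Bond=45.0450
(3,3): Delta=-0.5498 Bond=165.6495
V0=11.0154

The replicating-portfolio and risk-neutral prices coincide; use p* = (1.11−0.83)/(1.14−0.83) = 0.9032 for the latter.
Terminal payoffs: V(4,0)=50.0000, V(4,1)=50.0000, V(4,2)=50.0000, V(4,3)=50.0000, V(4,4)=0.0000
Node (3,0) S=113.2138: V=(p*·50.0000+(1−p*)·50.0000)/1.11=45.0450; Δ=(50.0000−50.0000)/(129.0638−93.9675)=0.0000; B=V−Δ·S=45.0450
Node (3,1) S=155.4985: V=(p*·50.0000+(1−p*)·50.0000)/1.11=45.0450; Δ=(50.0000−50.0000)/(177.2683−129.0638)=0.0000; B=V−Δ·S=45.0450
Node (3,2) S=213.5763: V=(p*·50.0000+(1−p*)·50.0000)/1.11=45.0450; Δ=(50.0000−50.0000)/(243.4769−177.2683)=0.0000; B=V−Δ·S=45.0450
Node (3,3) S=293.3457: V=(p*·0.0000+(1−p*)·50.0000)/1.11=4.3592; Δ=(0.0000−50.0000)/(334.4141−243.4769)=-0.5498; B=V−Δ·S=165.6495
Node (2,0) S=136.4022: V=(p*·45.0450+(1−p*)·45.0450)/1.11=40.5811; Δ=(45.0450−45.0450)/(155.4985−113.2138)=0.0000; B=V−Δ·S=40.5811
Node (2,1) S=187.3476: V=(p*·45.0450+(1−p*)·45.0450)/1.11=40.5811; Δ=(45.0450−45.0450)/(213.5763−155.4985)=0.0000; B=V−Δ·S=40.5811
Node (2,2) S=257.3208: V=(p*·4.3592+(1−p*)·45.0450)/1.11=7.4744; Δ=(4.3592−45.0450)/(293.3457−213.5763)=-0.5100; B=V−Δ·S=138.7190
Node (1,0) S=164.3400: V=(p*·40.5811+(1−p*)·40.5811)/1.11=36.5596; Δ=(40.5811−40.5811)/(187.3476−136.4022)=0.0000; B=V−Δ·S=36.5596
Node (1,1) S=225.7200: V=(p*·7.4744+(1−p*)·40.5811)/1.11=9.6200; Δ=(7.4744−40.5811)/(257.3208−187.3476)=-0.4731; B=V−Δ·S=116.4160
Node (0,0) S=198.0000: V=(p*·9.6200+(1−p*)·36.5596)/1.11=11.0154; Δ=(9.6200−36.5596)/(225.7200−164.3400)=-0.4389; B=V−Δ·S=97.9171
Each (Δ,B) replicates both successor values, so the strategy is self-financing and V0 is arbitrage-free.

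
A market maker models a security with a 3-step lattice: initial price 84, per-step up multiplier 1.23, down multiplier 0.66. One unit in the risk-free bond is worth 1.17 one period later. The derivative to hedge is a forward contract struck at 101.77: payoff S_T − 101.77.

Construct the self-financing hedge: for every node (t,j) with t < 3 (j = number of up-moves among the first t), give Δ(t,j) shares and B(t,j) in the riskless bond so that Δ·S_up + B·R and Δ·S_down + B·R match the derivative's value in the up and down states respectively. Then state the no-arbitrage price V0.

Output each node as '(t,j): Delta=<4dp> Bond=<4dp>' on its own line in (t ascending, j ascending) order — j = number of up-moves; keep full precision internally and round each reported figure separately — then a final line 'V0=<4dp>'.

No-arbitrage ⇒ martingale measure with p* = (R−d)/(u−d) = 0.8947.
Terminal payoffs: V(3,0)=-77.6203, V(3,1)=-56.7638, V(3,2)=-17.8948, V(3,3)=54.5428
  t=2,j=0: stock 36.5904 → up 45.0062 (V=-56.7638), down 24.1497 (V=-77.6203). Price -50.3925; hedge Δ=1.0000, bond B=-86.9829.
  t=2,j=1: stock 68.1912 → up 83.8752 (V=-17.8948), down 45.0062 (V=-56.7638). Price -18.7917; hedge Δ=1.0000, bond B=-86.9829.
  t=2,j=2: stock 127.0836 → up 156.3128 (V=54.5428), down 83.8752 (V=-17.8948). Price 40.1007; hedge Δ=1.0000, bond B=-86.9829.
  t=1,j=0: stock 55.4400 → up 68.1912 (V=-18.7917), down 36.5904 (V=-50.3925). Price -18.9044; hedge Δ=1.0000, bond B=-74.3444.
  t=1,j=1: stock 103.3200 → up 127.0836 (V=40.1007), down 68.1912 (V=-18.7917). Price 28.9756; hedge Δ=1.0000, bond B=-74.3444.
  t=0,j=0: stock 84.0000 → up 103.3200 (V=28.9756), down 55.4400 (V=-18.9044). Price 20.4578; hedge Δ=1.0000, bond B=-63.5422.
The time-0 hedge costs 20.4578, which is the no-arbitrage price.

(0,0): Delta=1.0000 Bond=-63.5422
(1,0): Delta=1.0000 Bond=-74.3444
(1,1): Delta=1.0000 Bond=-74.3444
(2,0): Delta=1.0000 Bond=-86.9829
(2,1): Delta=1.0000 Bond=-86.9829
(2,2): Delta=1.0000 Bond=-86.9829
V0=20.4578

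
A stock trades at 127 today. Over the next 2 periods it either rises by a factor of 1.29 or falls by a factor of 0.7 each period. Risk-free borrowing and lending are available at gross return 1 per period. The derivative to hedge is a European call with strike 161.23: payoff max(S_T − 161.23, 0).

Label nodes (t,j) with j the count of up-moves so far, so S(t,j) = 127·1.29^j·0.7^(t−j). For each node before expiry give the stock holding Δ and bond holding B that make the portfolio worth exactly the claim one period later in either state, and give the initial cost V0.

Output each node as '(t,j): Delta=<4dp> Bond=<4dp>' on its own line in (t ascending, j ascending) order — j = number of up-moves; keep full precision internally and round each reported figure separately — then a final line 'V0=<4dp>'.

Under the risk-neutral measure, an up-move has probability p* = (R−d)/(u−d) = 0.5085 and values discount at R = 1.
Payoff layer (t=2): V(2,0)=0.0000, V(2,1)=0.0000, V(2,2)=50.1107
  t=1,j=0: stock 88.9000 → up 114.6810 (V=0.0000), down 62.2300 (V=0.0000). Price 0.0000; hedge Δ=0.0000, bond B=0.0000.
  t=1,j=1: stock 163.8300 → up 211.3407 (V=50.1107), down 114.6810 (V=0.0000). Price 25.4800; hedge Δ=0.5184, bond B=-59.4534.
  t=0,j=0: stock 127.0000 → up 163.8300 (V=25.4800), down 88.9000 (V=0.0000). Price 12.9559; hedge Δ=0.3401, bond B=-30.2305.
Check: Δ(0,0)·S0 + B(0,0) = 12.9559 = V0.

(0,0): Delta=0.3401 Bond=-30.2305
(1,0): Delta=0.0000 Bond=0.0000
(1,1): Delta=0.5184 Bond=-59.4534
V0=12.9559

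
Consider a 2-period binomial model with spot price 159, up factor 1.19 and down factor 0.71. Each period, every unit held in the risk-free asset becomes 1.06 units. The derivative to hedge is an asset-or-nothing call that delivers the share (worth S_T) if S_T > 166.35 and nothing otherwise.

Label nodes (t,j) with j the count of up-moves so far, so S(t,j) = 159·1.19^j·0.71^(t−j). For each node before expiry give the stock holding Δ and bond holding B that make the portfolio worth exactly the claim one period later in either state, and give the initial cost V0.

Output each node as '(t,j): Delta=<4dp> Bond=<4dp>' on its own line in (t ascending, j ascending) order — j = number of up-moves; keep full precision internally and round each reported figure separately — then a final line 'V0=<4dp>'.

(0,0): Delta=2.0294 Bond=-216.1341
(1,0): Delta=0.0000 Bond=0.0000
(1,1): Delta=2.4792 Bond=-314.1972
V0=106.5450

Since d<R<u, set p* = (R−d)/(u−d) = 0.7292; price each node as the discounted p*-expectation of its children.
Terminal values V(2,·): V(2,0)=0.0000, V(2,1)=0.0000, V(2,2)=225.1599
Node (1,0) S=112.8900: V=(p*·0.0000+(1−p*)·0.0000)/1.06=0.0000; Δ=(0.0000−0.0000)/(134.3391−80.1519)=0.0000; B=V−Δ·S=0.0000
Node (1,1) S=189.2100: V=(p*·225.1599+(1−p*)·0.0000)/1.06=154.8859; Δ=(225.1599−0.0000)/(225.1599−134.3391)=2.4792; B=V−Δ·S=-314.1972
Node (0,0) S=159.0000: V=(p*·154.8859+(1−p*)·0.0000)/1.06=106.5450; Δ=(154.8859−0.0000)/(189.2100−112.8900)=2.0294; B=V−Δ·S=-216.1341
Each (Δ,B) replicates both successor values, so the strategy is self-financing and V0 is arbitrage-free.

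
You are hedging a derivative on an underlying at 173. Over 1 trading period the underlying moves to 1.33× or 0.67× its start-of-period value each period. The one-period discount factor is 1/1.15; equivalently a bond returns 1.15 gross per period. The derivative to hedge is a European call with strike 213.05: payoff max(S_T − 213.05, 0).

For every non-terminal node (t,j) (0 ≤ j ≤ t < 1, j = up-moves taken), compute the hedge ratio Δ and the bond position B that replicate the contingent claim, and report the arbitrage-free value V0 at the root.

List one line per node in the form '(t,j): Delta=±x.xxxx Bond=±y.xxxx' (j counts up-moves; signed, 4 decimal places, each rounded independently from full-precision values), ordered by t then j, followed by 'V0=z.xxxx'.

(0,0): Delta=0.1492 Bond=-15.0419
V0=10.7763

The replicating-portfolio and risk-neutral prices coincide; use p* = (1.15−0.67)/(1.33−0.67) = 0.7273 for the latter.
Terminal payoffs: V(1,0)=0.0000, V(1,1)=17.0400
Node (0,0) S=173.0000: V=(p*·17.0400+(1−p*)·0.0000)/1.15=10.7763; Δ=(17.0400−0.0000)/(230.0900−115.9100)=0.1492; B=V−Δ·S=-15.0419
Check: Δ(0,0)·S0 + B(0,0) = 10.7763 = V0.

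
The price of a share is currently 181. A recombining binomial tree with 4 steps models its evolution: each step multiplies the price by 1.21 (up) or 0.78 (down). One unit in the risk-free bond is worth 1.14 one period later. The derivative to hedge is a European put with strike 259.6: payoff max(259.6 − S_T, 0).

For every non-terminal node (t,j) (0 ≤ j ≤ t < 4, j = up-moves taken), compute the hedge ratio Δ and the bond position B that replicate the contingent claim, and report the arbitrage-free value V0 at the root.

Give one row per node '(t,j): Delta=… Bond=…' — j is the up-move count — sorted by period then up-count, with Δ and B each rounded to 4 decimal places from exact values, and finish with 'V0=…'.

(0,0): Delta=-0.3466 Bond=72.7873
(1,0): Delta=-1.0000 Bond=175.2226
(1,1): Delta=-0.2647 Bond=65.0409
(2,0): Delta=-1.0000 Bond=199.7538
(2,1): Delta=-1.0000 Bond=199.7538
(2,2): Delta=-0.1726 Bond=49.7230
(3,0): Delta=-1.0000 Bond=227.7193
(3,1): Delta=-1.0000 Bond=227.7193
(3,2): Delta=-1.0000 Bond=227.7193
(3,3): Delta=-0.0688 Bond=23.4274
V0=10.0503

Since d<R<u, set p* = (R−d)/(u−d) = 0.8372; price each node as the discounted p*-expectation of its children.
Terminal values V(4,·): V(4,0)=192.6027, V(4,1)=155.6684, V(4,2)=98.3727, V(4,3)=9.4910, V(4,4)=0.0000
  t=3,j=0: stock 85.8939 → up 103.9316 (V=155.6684), down 66.9973 (V=192.6027). Price 141.8254; hedge Δ=-1.0000, bond B=227.7193.
  t=3,j=1: stock 133.2457 → up 161.2273 (V=98.3727), down 103.9316 (V=155.6684). Price 94.4736; hedge Δ=-1.0000, bond B=227.7193.
  t=3,j=2: stock 206.7016 → up 250.1090 (V=9.4910), down 161.2273 (V=98.3727). Price 21.0177; hedge Δ=-1.0000, bond B=227.7193.
  t=3,j=3: stock 320.6525 → up 387.9896 (V=0.0000), down 250.1090 (V=9.4910). Price 1.3553; hedge Δ=-0.0688, bond B=23.4274.
  t=2,j=0: stock 110.1204 → up 133.2457 (V=94.4736), down 85.8939 (V=141.8254). Price 89.6334; hedge Δ=-1.0000, bond B=199.7538.
  t=2,j=1: stock 170.8278 → up 206.7016 (V=21.0177), down 133.2457 (V=94.4736). Price 28.9260; hedge Δ=-1.0000, bond B=199.7538.
  t=2,j=2: stock 265.0021 → up 320.6525 (V=1.3553), down 206.7016 (V=21.0177). Price 3.9966; hedge Δ=-0.1726, bond B=49.7230.
  t=1,j=0: stock 141.1800 → up 170.8278 (V=28.9260), down 110.1204 (V=89.6334). Price 34.0426; hedge Δ=-1.0000, bond B=175.2226.
  t=1,j=1: stock 219.0100 → up 265.0021 (V=3.9966), down 170.8278 (V=28.9260). Price 7.0657; hedge Δ=-0.2647, bond B=65.0409.
  t=0,j=0: stock 181.0000 → up 219.0100 (V=7.0657), down 141.1800 (V=34.0426). Price 10.0503; hedge Δ=-0.3466, bond B=72.7873.
The time-0 hedge costs 10.0503, which is the no-arbitrage price.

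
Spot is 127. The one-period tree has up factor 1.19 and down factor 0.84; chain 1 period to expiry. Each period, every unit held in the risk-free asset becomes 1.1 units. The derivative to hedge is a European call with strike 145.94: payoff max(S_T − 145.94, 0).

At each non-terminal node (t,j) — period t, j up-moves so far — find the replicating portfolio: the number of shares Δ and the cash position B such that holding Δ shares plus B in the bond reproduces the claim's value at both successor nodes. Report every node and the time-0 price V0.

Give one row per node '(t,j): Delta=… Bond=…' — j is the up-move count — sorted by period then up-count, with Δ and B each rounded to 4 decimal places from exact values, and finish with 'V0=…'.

Under the risk-neutral measure, an up-move has probability p* = (R−d)/(u−d) = 0.7429 and values discount at R = 1.1.
Payoff layer (t=1): V(1,0)=0.0000, V(1,1)=5.1900
Node (0,0) S=127.0000: V=(p*·5.1900+(1−p*)·0.0000)/1.1=3.5049; Δ=(5.1900−0.0000)/(151.1300−106.6800)=0.1168; B=V−Δ·S=-11.3236
Check: Δ(0,0)·S0 + B(0,0) = 3.5049 = V0.

(0,0): Delta=0.1168 Bond=-11.3236
V0=3.5049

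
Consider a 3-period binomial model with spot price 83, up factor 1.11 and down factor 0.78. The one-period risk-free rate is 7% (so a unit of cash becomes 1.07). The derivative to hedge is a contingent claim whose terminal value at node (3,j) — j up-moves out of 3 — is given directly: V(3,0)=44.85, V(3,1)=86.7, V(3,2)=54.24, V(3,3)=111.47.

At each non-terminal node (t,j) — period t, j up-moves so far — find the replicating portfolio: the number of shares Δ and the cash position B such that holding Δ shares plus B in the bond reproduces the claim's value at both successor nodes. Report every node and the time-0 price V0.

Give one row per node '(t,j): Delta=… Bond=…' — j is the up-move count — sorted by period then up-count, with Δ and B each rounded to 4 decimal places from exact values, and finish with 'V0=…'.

(0,0): Delta=1.2085 Bond=-23.3104
(1,0): Delta=-1.0259 Bond=119.7144
(1,1): Delta=1.4251 Bond=-44.8948
(2,0): Delta=2.5114 Bond=-50.5310
(2,1): Delta=-1.3688 Bond=152.7324
(2,2): Delta=1.6958 Bond=-75.7298
V0=76.9935

No-arbitrage ⇒ martingale measure with p* = (R−d)/(u−d) = 0.8788.
Terminal payoffs: V(3,0)=44.8500, V(3,1)=86.7000, V(3,2)=54.2400, V(3,3)=111.4700
Node (2,0) S=50.4972: V=(p*·86.7000+(1−p*)·44.8500)/1.07=76.2872; Δ=(86.7000−44.8500)/(56.0519−39.3878)=2.5114; B=V−Δ·S=-50.5310
Node (2,1) S=71.8614: V=(p*·54.2400+(1−p*)·86.7000)/1.07=54.3687; Δ=(54.2400−86.7000)/(79.7662−56.0519)=-1.3688; B=V−Δ·S=152.7324
Node (2,2) S=102.2643: V=(p*·111.4700+(1−p*)·54.2400)/1.07=97.6944; Δ=(111.4700−54.2400)/(113.5134−79.7662)=1.6958; B=V−Δ·S=-75.7298
Node (1,0) S=64.7400: V=(p*·54.3687+(1−p*)·76.2872)/1.07=53.2949; Δ=(54.3687−76.2872)/(71.8614−50.4972)=-1.0259; B=V−Δ·S=119.7144
Node (1,1) S=92.1300: V=(p*·97.6944+(1−p*)·54.3687)/1.07=86.3952; Δ=(97.6944−54.3687)/(102.2643−71.8614)=1.4251; B=V−Δ·S=-44.8948
Node (0,0) S=83.0000: V=(p*·86.3952+(1−p*)·53.2949)/1.07=76.9935; Δ=(86.3952−53.2949)/(92.1300−64.7400)=1.2085; B=V−Δ·S=-23.3104
Root portfolio cost Δ·83+B reproduces V0=76.9935.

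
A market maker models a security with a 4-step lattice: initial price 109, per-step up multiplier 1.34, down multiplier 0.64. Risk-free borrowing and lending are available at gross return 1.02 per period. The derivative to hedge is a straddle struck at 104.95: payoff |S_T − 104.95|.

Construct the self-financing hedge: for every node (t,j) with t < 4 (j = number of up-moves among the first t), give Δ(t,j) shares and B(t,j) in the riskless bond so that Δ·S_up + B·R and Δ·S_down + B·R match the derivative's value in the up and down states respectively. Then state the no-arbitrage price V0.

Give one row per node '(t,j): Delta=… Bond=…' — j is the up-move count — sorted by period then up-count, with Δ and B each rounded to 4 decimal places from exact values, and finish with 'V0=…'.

(0,0): Delta=0.3534 Bond=22.9914
(1,0): Delta=-0.2703 Bond=66.9570
(1,1): Delta=0.6042 Bond=-13.1851
(2,0): Delta=-1.0000 Bond=100.8747
(2,1): Delta=0.0232 Bond=40.8615
(2,2): Delta=0.8379 Bond=-59.1838
(3,0): Delta=-1.0000 Bond=102.8922
(3,1): Delta=-1.0000 Bond=102.8922
(3,2): Delta=0.4347 Bond=-9.8694
(3,3): Delta=1.0000 Bond=-102.8922
V0=61.5066

The replicating-portfolio and risk-neutral prices coincide; use p* = (1.02−0.64)/(1.34−0.64) = 0.5429 for the latter.
Terminal values V(4,·): V(4,0)=86.6628, V(4,1)=66.6612, V(4,2)=24.7829, V(4,3)=62.8998, V(4,4)=246.4856
  t=3,j=0: stock 28.5737 → up 38.2888 (V=66.6612), down 18.2872 (V=86.6628). Price 74.3185; hedge Δ=-1.0000, bond B=102.8922.
  t=3,j=1: stock 59.8262 → up 80.1671 (V=24.7829), down 38.2888 (V=66.6612). Price 43.0660; hedge Δ=-1.0000, bond B=102.8922.
  t=3,j=2: stock 125.2611 → up 167.8498 (V=62.8998), down 80.1671 (V=24.7829). Price 44.5833; hedge Δ=0.4347, bond B=-9.8694.
  t=3,j=3: stock 262.2653 → up 351.4356 (V=246.4856), down 167.8498 (V=62.8998). Price 159.3732; hedge Δ=1.0000, bond B=-102.8922.
  t=2,j=0: stock 44.6464 → up 59.8262 (V=43.0660), down 28.5737 (V=74.3185). Price 56.2283; hedge Δ=-1.0000, bond B=100.8747.
  t=2,j=1: stock 93.4784 → up 125.2611 (V=44.5833), down 59.8262 (V=43.0660). Price 43.0291; hedge Δ=0.0232, bond B=40.8615.
  t=2,j=2: stock 195.7204 → up 262.2653 (V=159.3732), down 125.2611 (V=44.5833). Price 104.8018; hedge Δ=0.8379, bond B=-59.1838.
  t=1,j=0: stock 69.7600 → up 93.4784 (V=43.0291), down 44.6464 (V=56.2283). Price 48.1010; hedge Δ=-0.2703, bond B=66.9570.
  t=1,j=1: stock 146.0600 → up 195.7204 (V=104.8018), down 93.4784 (V=43.0291). Price 75.0616; hedge Δ=0.6042, bond B=-13.1851.
  t=0,j=0: stock 109.0000 → up 146.0600 (V=75.0616), down 69.7600 (V=48.1010). Price 61.5066; hedge Δ=0.3534, bond B=22.9914.
The time-0 hedge costs 61.5066, which is the no-arbitrage price.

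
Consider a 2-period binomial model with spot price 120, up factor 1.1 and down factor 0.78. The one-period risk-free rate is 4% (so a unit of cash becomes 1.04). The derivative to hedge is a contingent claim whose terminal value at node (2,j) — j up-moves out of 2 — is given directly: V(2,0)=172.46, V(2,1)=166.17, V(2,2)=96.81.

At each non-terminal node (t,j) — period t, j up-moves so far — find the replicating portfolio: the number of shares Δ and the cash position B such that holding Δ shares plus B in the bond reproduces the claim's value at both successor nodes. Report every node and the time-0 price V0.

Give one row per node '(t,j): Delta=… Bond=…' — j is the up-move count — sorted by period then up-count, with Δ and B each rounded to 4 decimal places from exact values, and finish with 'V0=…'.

Risk-neutral probability p* = (R−d)/(u−d) = (1.04−0.78)/(1.1−0.78) = 0.8125.
Payoff layer (t=2): V(2,0)=172.4600, V(2,1)=166.1700, V(2,2)=96.8100
Node (1,0) S=93.6000: V=(p*·166.1700+(1−p*)·172.4600)/1.04=160.9129; Δ=(166.1700−172.4600)/(102.9600−73.0080)=-0.2100; B=V−Δ·S=180.5691
Node (1,1) S=132.0000: V=(p*·96.8100+(1−p*)·166.1700)/1.04=105.5913; Δ=(96.8100−166.1700)/(145.2000−102.9600)=-1.6420; B=V−Δ·S=322.3413
Node (0,0) S=120.0000: V=(p*·105.5913+(1−p*)·160.9129)/1.04=111.5040; Δ=(105.5913−160.9129)/(132.0000−93.6000)=-1.4407; B=V−Δ·S=284.3837
Self-financing check: at every node Δ·S+B equals the discounted successor values.

(0,0): Delta=-1.4407 Bond=284.3837
(1,0): Delta=-0.2100 Bond=180.5691
(1,1): Delta=-1.6420 Bond=322.3413
V0=111.5040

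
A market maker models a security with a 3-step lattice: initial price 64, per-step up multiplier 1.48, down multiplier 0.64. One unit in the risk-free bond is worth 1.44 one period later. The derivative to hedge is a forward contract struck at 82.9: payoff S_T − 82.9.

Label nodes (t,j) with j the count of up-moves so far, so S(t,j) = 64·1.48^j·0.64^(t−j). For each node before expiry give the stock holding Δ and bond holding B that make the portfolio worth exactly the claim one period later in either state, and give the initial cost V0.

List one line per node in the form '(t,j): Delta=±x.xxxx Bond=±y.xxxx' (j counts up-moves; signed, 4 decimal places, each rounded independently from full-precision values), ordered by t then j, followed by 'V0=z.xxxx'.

Risk-neutral probability p* = (R−d)/(u−d) = (1.44−0.64)/(1.48−0.64) = 0.9524.
Terminal values V(3,·): V(3,0)=-66.1228, V(3,1)=-44.1027, V(3,2)=6.8188, V(3,3)=124.5747
  t=2,j=0: stock 26.2144 → up 38.7973 (V=-44.1027), down 16.7772 (V=-66.1228). Price -31.3550; hedge Δ=1.0000, bond B=-57.5694.
  t=2,j=1: stock 60.6208 → up 89.7188 (V=6.8188), down 38.7973 (V=-44.1027). Price 3.0514; hedge Δ=1.0000, bond B=-57.5694.
  t=2,j=2: stock 140.1856 → up 207.4747 (V=124.5747), down 89.7188 (V=6.8188). Price 82.6162; hedge Δ=1.0000, bond B=-57.5694.
  t=1,j=0: stock 40.9600 → up 60.6208 (V=3.0514), down 26.2144 (V=-31.3550). Price 0.9812; hedge Δ=1.0000, bond B=-39.9788.
  t=1,j=1: stock 94.7200 → up 140.1856 (V=82.6162), down 60.6208 (V=3.0514). Price 54.7412; hedge Δ=1.0000, bond B=-39.9788.
  t=0,j=0: stock 64.0000 → up 94.7200 (V=54.7412), down 40.9600 (V=0.9812). Price 36.2370; hedge Δ=1.0000, bond B=-27.7630.
Root portfolio cost Δ·64+B reproduces V0=36.2370.

(0,0): Delta=1.0000 Bond=-27.7630
(1,0): Delta=1.0000 Bond=-39.9788
(1,1): Delta=1.0000 Bond=-39.9788
(2,0): Delta=1.0000 Bond=-57.5694
(2,1): Delta=1.0000 Bond=-57.5694
(2,2): Delta=1.0000 Bond=-57.5694
V0=36.2370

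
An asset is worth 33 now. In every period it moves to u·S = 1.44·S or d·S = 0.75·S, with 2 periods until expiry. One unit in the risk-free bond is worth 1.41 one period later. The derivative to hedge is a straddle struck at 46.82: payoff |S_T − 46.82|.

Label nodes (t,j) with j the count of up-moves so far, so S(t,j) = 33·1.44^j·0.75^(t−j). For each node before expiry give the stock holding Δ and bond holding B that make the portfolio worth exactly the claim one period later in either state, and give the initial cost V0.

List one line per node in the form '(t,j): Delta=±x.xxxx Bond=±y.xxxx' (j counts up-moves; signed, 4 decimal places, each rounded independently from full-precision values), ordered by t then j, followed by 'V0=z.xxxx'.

(0,0): Delta=0.2876 Bond=0.9490
(1,0): Delta=-1.0000 Bond=33.2057
(1,1): Delta=0.3181 Bond=-0.1104
V0=10.4391

Risk-neutral probability p* = (R−d)/(u−d) = (1.41−0.75)/(1.44−0.75) = 0.9565.
Terminal payoffs: V(2,0)=28.2575, V(2,1)=11.1800, V(2,2)=21.6088
Node (1,0) S=24.7500: V=(p*·11.1800+(1−p*)·28.2575)/1.41=8.4557; Δ=(11.1800−28.2575)/(35.6400−18.5625)=-1.0000; B=V−Δ·S=33.2057
Node (1,1) S=47.5200: V=(p*·21.6088+(1−p*)·11.1800)/1.41=15.0038; Δ=(21.6088−11.1800)/(68.4288−35.6400)=0.3181; B=V−Δ·S=-0.1104
Node (0,0) S=33.0000: V=(p*·15.0038+(1−p*)·8.4557)/1.41=10.4391; Δ=(15.0038−8.4557)/(47.5200−24.7500)=0.2876; B=V−Δ·S=0.9490
Root portfolio cost Δ·33+B reproduces V0=10.4391.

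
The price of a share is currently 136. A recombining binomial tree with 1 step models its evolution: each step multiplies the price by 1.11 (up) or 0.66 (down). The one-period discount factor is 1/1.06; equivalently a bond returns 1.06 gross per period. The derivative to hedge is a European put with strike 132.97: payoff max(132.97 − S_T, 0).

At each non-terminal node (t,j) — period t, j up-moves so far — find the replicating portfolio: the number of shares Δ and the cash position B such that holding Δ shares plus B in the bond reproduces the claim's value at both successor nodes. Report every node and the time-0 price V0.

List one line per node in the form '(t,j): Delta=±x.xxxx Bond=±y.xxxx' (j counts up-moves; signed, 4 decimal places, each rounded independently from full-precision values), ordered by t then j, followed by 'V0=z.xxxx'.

(0,0): Delta=-0.7060 Bond=100.5516
V0=4.5294

Under the risk-neutral measure, an up-move has probability p* = (R−d)/(u−d) = 0.8889 and values discount at R = 1.06.
Terminal payoffs: V(1,0)=43.2100, V(1,1)=0.0000
  t=0,j=0: stock 136.0000 → up 150.9600 (V=0.0000), down 89.7600 (V=43.2100). Price 4.5294; hedge Δ=-0.7060, bond B=100.5516.
Check: Δ(0,0)·S0 + B(0,0) = 4.5294 = V0.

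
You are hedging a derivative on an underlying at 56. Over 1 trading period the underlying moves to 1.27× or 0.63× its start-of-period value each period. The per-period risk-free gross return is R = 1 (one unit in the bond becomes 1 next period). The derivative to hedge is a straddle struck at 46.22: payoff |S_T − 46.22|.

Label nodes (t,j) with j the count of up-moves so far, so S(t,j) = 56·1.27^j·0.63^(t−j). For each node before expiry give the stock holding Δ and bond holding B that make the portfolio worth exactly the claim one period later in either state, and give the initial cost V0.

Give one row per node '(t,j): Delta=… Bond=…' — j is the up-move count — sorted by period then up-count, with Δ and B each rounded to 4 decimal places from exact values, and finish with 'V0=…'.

Since d<R<u, set p* = (R−d)/(u−d) = 0.5781; price each node as the discounted p*-expectation of its children.
At expiry t=1: V(1,0)=10.9400, V(1,1)=24.9000
(0,0): S=56.0000. Δ = (V_up−V_dn)/(S_up−S_dn) = (24.9000−10.9400)/(71.1200−35.2800) = 0.3895. V = [p*·24.9000 + (1−p*)·10.9400]/1 = 19.0106. B = V − Δ·S = -2.8019.
Each (Δ,B) replicates both successor values, so the strategy is self-financing and V0 is arbitrage-free.

(0,0): Delta=0.3895 Bond=-2.8019
V0=19.0106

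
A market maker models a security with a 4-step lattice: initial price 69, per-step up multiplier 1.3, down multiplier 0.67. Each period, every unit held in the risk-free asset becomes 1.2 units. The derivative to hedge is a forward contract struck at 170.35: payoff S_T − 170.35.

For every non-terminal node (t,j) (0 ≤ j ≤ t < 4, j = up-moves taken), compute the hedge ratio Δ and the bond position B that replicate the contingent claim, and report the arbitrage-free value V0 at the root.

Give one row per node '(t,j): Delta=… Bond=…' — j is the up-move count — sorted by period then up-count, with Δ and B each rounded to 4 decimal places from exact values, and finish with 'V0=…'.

No-arbitrage ⇒ martingale measure with p* = (R−d)/(u−d) = 0.8413.
Payoff layer (t=4): V(4,0)=-156.4457, V(4,1)=-143.3716, V(4,2)=-118.0038, V(4,3)=-68.7827, V(4,4)=26.7209
  t=3,j=0: stock 20.7526 → up 26.9784 (V=-143.3716), down 13.9043 (V=-156.4457). Price -121.2057; hedge Δ=1.0000, bond B=-141.9583.
  t=3,j=1: stock 40.2663 → up 52.3462 (V=-118.0038), down 26.9784 (V=-143.3716). Price -101.6920; hedge Δ=1.0000, bond B=-141.9583.
  t=3,j=2: stock 78.1287 → up 101.5673 (V=-68.7827), down 52.3462 (V=-118.0038). Price -63.8296; hedge Δ=1.0000, bond B=-141.9583.
  t=3,j=3: stock 151.5930 → up 197.0709 (V=26.7209), down 101.5673 (V=-68.7827). Price 9.6347; hedge Δ=1.0000, bond B=-141.9583.
  t=2,j=0: stock 30.9741 → up 40.2663 (V=-101.6920), down 20.7526 (V=-121.2057). Price -87.3245; hedge Δ=1.0000, bond B=-118.2986.
  t=2,j=1: stock 60.0990 → up 78.1287 (V=-63.8296), down 40.2663 (V=-101.6920). Price -58.1996; hedge Δ=1.0000, bond B=-118.2986.
  t=2,j=2: stock 116.6100 → up 151.5930 (V=9.6347), down 78.1287 (V=-63.8296). Price -1.6886; hedge Δ=1.0000, bond B=-118.2986.
  t=1,j=0: stock 46.2300 → up 60.0990 (V=-58.1996), down 30.9741 (V=-87.3245). Price -52.3522; hedge Δ=1.0000, bond B=-98.5822.
  t=1,j=1: stock 89.7000 → up 116.6100 (V=-1.6886), down 60.0990 (V=-58.1996). Price -8.8822; hedge Δ=1.0000, bond B=-98.5822.
  t=0,j=0: stock 69.0000 → up 89.7000 (V=-8.8822), down 46.2300 (V=-52.3522). Price -13.1518; hedge Δ=1.0000, bond B=-82.1518.
Root portfolio cost Δ·69+B reproduces V0=-13.1518.

(0,0): Delta=1.0000 Bond=-82.1518
(1,0): Delta=1.0000 Bond=-98.5822
(1,1): Delta=1.0000 Bond=-98.5822
(2,0): Delta=1.0000 Bond=-118.2986
(2,1): Delta=1.0000 Bond=-118.2986
(2,2): Delta=1.0000 Bond=-118.2986
(3,0): Delta=1.0000 Bond=-141.9583
(3,1): Delta=1.0000 Bond=-141.9583
(3,2): Delta=1.0000 Bond=-141.9583
(3,3): Delta=1.0000 Bond=-141.9583
V0=-13.1518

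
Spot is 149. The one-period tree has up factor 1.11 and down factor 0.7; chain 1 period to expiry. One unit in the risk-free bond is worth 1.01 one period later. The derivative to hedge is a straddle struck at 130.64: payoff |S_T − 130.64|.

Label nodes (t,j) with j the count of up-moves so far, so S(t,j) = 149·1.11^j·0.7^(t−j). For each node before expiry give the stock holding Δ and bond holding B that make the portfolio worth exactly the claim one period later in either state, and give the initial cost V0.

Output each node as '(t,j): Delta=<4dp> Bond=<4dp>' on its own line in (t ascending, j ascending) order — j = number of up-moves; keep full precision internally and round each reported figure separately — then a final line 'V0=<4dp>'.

The replicating-portfolio and risk-neutral prices coincide; use p* = (1.01−0.7)/(1.11−0.7) = 0.7561 for the latter.
Payoff layer (t=1): V(1,0)=26.3400, V(1,1)=34.7500
(0,0): S=149.0000. Δ = (V_up−V_dn)/(S_up−S_dn) = (34.7500−26.3400)/(165.3900−104.3000) = 0.1377. V = [p*·34.7500 + (1−p*)·26.3400]/1.01 = 32.3750. B = V − Δ·S = 11.8628.
Each (Δ,B) replicates both successor values, so the strategy is self-financing and V0 is arbitrage-free.

(0,0): Delta=0.1377 Bond=11.8628
V0=32.3750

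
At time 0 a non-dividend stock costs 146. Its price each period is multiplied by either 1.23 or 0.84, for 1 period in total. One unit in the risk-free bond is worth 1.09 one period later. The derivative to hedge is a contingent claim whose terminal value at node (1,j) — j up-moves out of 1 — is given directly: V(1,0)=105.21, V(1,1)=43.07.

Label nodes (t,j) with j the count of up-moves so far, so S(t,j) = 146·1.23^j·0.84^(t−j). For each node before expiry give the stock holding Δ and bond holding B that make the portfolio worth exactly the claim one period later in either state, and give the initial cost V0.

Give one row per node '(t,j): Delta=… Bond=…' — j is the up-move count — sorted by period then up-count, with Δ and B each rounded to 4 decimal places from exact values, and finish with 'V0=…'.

No-arbitrage ⇒ martingale measure with p* = (R−d)/(u−d) = 0.6410.
At expiry t=1: V(1,0)=105.2100, V(1,1)=43.0700
  t=0,j=0: stock 146.0000 → up 179.5800 (V=43.0700), down 122.6400 (V=105.2100). Price 59.9786; hedge Δ=-1.0913, bond B=219.3119.
Root portfolio cost Δ·146+B reproduces V0=59.9786.

(0,0): Delta=-1.0913 Bond=219.3119
V0=59.9786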